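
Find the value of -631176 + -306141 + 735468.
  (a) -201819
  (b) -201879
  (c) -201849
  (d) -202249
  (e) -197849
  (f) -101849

First: -631176 + -306141 = -937317
Then: -937317 + 735468 = -201849
c) -201849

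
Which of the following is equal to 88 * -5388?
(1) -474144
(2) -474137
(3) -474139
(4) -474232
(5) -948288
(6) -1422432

88 * -5388 = -474144
1) -474144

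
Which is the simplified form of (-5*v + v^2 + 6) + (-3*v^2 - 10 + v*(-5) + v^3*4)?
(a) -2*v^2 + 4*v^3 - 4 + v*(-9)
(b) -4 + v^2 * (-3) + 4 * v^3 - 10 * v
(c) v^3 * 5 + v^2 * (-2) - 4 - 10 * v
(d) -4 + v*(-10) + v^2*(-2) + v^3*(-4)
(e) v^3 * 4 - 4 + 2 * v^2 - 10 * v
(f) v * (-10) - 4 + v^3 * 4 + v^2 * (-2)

Adding the polynomials and combining like terms:
(-5*v + v^2 + 6) + (-3*v^2 - 10 + v*(-5) + v^3*4)
= v * (-10) - 4 + v^3 * 4 + v^2 * (-2)
f) v * (-10) - 4 + v^3 * 4 + v^2 * (-2)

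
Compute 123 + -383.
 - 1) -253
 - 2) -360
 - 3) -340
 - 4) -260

123 + -383 = -260
4) -260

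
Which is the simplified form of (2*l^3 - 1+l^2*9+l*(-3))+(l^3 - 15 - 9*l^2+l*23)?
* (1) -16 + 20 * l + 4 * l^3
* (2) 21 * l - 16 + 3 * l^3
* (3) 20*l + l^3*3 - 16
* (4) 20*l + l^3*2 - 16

Adding the polynomials and combining like terms:
(2*l^3 - 1 + l^2*9 + l*(-3)) + (l^3 - 15 - 9*l^2 + l*23)
= 20*l + l^3*3 - 16
3) 20*l + l^3*3 - 16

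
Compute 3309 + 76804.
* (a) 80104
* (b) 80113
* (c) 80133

3309 + 76804 = 80113
b) 80113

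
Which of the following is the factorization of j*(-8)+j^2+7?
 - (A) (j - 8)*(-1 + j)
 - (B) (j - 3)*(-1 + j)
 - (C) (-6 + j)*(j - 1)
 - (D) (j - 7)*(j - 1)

We need to factor j*(-8)+j^2+7.
The factored form is (j - 7)*(j - 1).
D) (j - 7)*(j - 1)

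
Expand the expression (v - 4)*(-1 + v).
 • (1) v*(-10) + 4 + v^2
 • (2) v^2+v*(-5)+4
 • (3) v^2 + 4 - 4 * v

Expanding (v - 4)*(-1 + v):
= v^2+v*(-5)+4
2) v^2+v*(-5)+4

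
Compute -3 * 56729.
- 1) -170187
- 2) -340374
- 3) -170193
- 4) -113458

-3 * 56729 = -170187
1) -170187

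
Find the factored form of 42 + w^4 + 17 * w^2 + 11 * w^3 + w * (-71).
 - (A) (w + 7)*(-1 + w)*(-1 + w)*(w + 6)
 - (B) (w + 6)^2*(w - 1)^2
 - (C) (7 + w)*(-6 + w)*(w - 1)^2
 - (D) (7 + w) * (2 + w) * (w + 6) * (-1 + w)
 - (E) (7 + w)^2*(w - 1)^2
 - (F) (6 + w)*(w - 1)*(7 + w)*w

We need to factor 42 + w^4 + 17 * w^2 + 11 * w^3 + w * (-71).
The factored form is (w + 7)*(-1 + w)*(-1 + w)*(w + 6).
A) (w + 7)*(-1 + w)*(-1 + w)*(w + 6)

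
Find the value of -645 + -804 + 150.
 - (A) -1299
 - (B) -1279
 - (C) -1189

First: -645 + -804 = -1449
Then: -1449 + 150 = -1299
A) -1299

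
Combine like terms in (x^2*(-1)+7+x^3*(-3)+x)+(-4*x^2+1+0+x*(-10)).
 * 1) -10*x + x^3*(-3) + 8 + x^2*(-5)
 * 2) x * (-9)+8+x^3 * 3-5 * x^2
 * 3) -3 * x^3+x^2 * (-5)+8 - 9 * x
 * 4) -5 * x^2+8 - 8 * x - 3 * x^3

Adding the polynomials and combining like terms:
(x^2*(-1) + 7 + x^3*(-3) + x) + (-4*x^2 + 1 + 0 + x*(-10))
= -3 * x^3+x^2 * (-5)+8 - 9 * x
3) -3 * x^3+x^2 * (-5)+8 - 9 * x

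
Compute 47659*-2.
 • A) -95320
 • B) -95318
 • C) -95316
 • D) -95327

47659 * -2 = -95318
B) -95318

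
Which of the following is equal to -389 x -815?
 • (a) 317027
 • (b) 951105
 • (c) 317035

-389 * -815 = 317035
c) 317035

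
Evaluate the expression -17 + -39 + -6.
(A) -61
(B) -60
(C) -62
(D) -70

First: -17 + -39 = -56
Then: -56 + -6 = -62
C) -62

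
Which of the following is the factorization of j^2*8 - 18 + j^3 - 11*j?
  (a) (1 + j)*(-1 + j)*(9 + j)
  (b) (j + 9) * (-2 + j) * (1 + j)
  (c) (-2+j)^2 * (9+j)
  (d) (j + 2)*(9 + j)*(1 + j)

We need to factor j^2*8 - 18 + j^3 - 11*j.
The factored form is (j + 9) * (-2 + j) * (1 + j).
b) (j + 9) * (-2 + j) * (1 + j)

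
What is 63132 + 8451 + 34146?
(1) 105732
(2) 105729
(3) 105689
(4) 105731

First: 63132 + 8451 = 71583
Then: 71583 + 34146 = 105729
2) 105729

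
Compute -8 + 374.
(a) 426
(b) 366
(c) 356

-8 + 374 = 366
b) 366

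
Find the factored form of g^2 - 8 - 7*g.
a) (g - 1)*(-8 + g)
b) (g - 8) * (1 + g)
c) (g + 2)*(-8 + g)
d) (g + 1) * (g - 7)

We need to factor g^2 - 8 - 7*g.
The factored form is (g - 8) * (1 + g).
b) (g - 8) * (1 + g)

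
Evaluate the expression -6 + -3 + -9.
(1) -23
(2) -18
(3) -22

First: -6 + -3 = -9
Then: -9 + -9 = -18
2) -18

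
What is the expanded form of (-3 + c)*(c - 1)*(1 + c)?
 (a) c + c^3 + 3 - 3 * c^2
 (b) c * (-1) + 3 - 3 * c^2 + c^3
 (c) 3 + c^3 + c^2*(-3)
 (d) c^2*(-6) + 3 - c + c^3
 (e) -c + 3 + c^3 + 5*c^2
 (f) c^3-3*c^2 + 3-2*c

Expanding (-3 + c)*(c - 1)*(1 + c):
= c * (-1) + 3 - 3 * c^2 + c^3
b) c * (-1) + 3 - 3 * c^2 + c^3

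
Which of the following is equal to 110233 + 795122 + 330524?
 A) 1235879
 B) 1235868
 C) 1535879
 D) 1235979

First: 110233 + 795122 = 905355
Then: 905355 + 330524 = 1235879
A) 1235879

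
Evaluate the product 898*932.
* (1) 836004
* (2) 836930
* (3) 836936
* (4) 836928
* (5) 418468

898 * 932 = 836936
3) 836936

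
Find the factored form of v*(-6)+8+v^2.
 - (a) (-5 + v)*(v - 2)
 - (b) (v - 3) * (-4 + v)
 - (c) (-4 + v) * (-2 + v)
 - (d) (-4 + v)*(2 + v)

We need to factor v*(-6)+8+v^2.
The factored form is (-4 + v) * (-2 + v).
c) (-4 + v) * (-2 + v)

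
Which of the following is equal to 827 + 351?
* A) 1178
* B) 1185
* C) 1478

827 + 351 = 1178
A) 1178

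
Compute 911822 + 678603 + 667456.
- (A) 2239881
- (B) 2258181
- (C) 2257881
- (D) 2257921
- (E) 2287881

First: 911822 + 678603 = 1590425
Then: 1590425 + 667456 = 2257881
C) 2257881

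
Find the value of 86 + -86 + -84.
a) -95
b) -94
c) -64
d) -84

First: 86 + -86 = 0
Then: 0 + -84 = -84
d) -84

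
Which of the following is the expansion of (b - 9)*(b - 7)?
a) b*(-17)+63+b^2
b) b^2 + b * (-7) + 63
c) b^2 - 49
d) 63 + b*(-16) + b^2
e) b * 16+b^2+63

Expanding (b - 9)*(b - 7):
= 63 + b*(-16) + b^2
d) 63 + b*(-16) + b^2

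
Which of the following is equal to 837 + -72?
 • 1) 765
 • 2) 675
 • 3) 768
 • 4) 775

837 + -72 = 765
1) 765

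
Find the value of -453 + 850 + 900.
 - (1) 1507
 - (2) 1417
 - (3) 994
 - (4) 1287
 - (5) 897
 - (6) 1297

First: -453 + 850 = 397
Then: 397 + 900 = 1297
6) 1297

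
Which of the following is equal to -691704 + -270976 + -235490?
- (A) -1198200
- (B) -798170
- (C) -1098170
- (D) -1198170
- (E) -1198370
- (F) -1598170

First: -691704 + -270976 = -962680
Then: -962680 + -235490 = -1198170
D) -1198170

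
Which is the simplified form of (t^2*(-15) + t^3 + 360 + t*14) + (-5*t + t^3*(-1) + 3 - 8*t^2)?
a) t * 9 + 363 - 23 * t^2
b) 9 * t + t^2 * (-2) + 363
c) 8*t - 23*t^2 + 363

Adding the polynomials and combining like terms:
(t^2*(-15) + t^3 + 360 + t*14) + (-5*t + t^3*(-1) + 3 - 8*t^2)
= t * 9 + 363 - 23 * t^2
a) t * 9 + 363 - 23 * t^2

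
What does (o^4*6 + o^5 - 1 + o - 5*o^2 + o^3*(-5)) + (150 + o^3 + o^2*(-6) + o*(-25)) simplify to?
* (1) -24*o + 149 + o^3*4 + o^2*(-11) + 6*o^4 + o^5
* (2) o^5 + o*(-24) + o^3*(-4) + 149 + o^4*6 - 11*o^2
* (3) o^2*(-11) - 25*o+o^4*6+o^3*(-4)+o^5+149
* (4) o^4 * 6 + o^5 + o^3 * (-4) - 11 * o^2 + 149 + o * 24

Adding the polynomials and combining like terms:
(o^4*6 + o^5 - 1 + o - 5*o^2 + o^3*(-5)) + (150 + o^3 + o^2*(-6) + o*(-25))
= o^5 + o*(-24) + o^3*(-4) + 149 + o^4*6 - 11*o^2
2) o^5 + o*(-24) + o^3*(-4) + 149 + o^4*6 - 11*o^2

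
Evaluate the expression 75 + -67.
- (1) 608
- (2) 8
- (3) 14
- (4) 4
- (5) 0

75 + -67 = 8
2) 8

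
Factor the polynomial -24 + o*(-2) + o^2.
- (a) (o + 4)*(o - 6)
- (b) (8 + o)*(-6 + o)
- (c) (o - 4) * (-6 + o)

We need to factor -24 + o*(-2) + o^2.
The factored form is (o + 4)*(o - 6).
a) (o + 4)*(o - 6)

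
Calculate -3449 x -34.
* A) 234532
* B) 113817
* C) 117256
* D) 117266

-3449 * -34 = 117266
D) 117266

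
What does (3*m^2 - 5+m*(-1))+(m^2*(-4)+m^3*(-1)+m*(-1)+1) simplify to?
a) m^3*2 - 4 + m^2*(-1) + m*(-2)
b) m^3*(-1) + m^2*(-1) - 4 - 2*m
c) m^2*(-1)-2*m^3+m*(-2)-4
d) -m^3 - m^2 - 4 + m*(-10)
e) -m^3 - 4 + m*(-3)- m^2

Adding the polynomials and combining like terms:
(3*m^2 - 5 + m*(-1)) + (m^2*(-4) + m^3*(-1) + m*(-1) + 1)
= m^3*(-1) + m^2*(-1) - 4 - 2*m
b) m^3*(-1) + m^2*(-1) - 4 - 2*m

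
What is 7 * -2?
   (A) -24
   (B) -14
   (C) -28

7 * -2 = -14
B) -14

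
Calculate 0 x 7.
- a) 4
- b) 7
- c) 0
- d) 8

0 * 7 = 0
c) 0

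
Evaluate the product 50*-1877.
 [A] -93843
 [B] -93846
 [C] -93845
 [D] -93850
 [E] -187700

50 * -1877 = -93850
D) -93850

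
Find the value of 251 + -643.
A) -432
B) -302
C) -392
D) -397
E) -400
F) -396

251 + -643 = -392
C) -392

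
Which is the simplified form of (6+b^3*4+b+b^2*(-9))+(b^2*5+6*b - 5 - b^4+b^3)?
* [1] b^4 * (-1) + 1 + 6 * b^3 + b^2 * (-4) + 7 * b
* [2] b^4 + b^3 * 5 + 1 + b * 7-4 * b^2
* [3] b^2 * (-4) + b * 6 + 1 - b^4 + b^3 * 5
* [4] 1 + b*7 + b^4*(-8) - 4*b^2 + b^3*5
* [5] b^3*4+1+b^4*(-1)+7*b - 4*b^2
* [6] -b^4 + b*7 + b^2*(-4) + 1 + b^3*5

Adding the polynomials and combining like terms:
(6 + b^3*4 + b + b^2*(-9)) + (b^2*5 + 6*b - 5 - b^4 + b^3)
= -b^4 + b*7 + b^2*(-4) + 1 + b^3*5
6) -b^4 + b*7 + b^2*(-4) + 1 + b^3*5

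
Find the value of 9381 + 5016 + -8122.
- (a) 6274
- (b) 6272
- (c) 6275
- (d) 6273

First: 9381 + 5016 = 14397
Then: 14397 + -8122 = 6275
c) 6275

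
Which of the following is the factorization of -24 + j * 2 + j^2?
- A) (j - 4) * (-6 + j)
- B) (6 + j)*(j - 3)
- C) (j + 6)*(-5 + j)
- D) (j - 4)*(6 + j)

We need to factor -24 + j * 2 + j^2.
The factored form is (j - 4)*(6 + j).
D) (j - 4)*(6 + j)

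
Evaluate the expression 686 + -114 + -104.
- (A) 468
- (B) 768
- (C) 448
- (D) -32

First: 686 + -114 = 572
Then: 572 + -104 = 468
A) 468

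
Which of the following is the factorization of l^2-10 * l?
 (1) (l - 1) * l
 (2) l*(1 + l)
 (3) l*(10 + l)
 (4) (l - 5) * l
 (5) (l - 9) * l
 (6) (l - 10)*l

We need to factor l^2-10 * l.
The factored form is (l - 10)*l.
6) (l - 10)*l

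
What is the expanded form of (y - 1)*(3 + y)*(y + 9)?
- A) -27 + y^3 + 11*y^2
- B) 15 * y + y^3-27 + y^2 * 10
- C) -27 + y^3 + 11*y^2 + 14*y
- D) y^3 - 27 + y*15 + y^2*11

Expanding (y - 1)*(3 + y)*(y + 9):
= y^3 - 27 + y*15 + y^2*11
D) y^3 - 27 + y*15 + y^2*11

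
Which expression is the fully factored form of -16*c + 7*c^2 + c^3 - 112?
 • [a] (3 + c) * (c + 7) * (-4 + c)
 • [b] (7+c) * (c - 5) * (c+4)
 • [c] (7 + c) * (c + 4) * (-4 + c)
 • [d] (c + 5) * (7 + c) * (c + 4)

We need to factor -16*c + 7*c^2 + c^3 - 112.
The factored form is (7 + c) * (c + 4) * (-4 + c).
c) (7 + c) * (c + 4) * (-4 + c)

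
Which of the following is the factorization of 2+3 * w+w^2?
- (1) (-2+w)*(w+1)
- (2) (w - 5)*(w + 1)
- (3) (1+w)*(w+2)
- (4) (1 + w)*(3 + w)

We need to factor 2+3 * w+w^2.
The factored form is (1+w)*(w+2).
3) (1+w)*(w+2)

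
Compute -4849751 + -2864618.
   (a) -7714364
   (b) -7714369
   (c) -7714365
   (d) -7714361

-4849751 + -2864618 = -7714369
b) -7714369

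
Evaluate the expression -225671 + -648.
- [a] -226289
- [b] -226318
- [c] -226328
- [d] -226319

-225671 + -648 = -226319
d) -226319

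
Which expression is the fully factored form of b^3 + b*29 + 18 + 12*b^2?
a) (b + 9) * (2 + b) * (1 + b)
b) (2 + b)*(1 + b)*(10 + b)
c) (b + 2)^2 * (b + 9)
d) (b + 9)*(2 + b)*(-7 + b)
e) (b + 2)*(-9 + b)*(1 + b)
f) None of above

We need to factor b^3 + b*29 + 18 + 12*b^2.
The factored form is (b + 9) * (2 + b) * (1 + b).
a) (b + 9) * (2 + b) * (1 + b)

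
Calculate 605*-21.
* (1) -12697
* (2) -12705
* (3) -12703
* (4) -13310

605 * -21 = -12705
2) -12705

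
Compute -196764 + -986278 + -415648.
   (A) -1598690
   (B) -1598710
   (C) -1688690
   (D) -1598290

First: -196764 + -986278 = -1183042
Then: -1183042 + -415648 = -1598690
A) -1598690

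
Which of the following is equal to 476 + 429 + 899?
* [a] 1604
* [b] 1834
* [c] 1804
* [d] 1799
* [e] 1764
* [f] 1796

First: 476 + 429 = 905
Then: 905 + 899 = 1804
c) 1804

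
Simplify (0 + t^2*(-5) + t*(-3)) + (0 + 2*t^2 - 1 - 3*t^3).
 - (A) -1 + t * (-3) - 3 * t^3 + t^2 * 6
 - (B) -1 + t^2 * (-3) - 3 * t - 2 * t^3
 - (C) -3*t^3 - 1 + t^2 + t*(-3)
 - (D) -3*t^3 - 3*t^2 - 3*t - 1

Adding the polynomials and combining like terms:
(0 + t^2*(-5) + t*(-3)) + (0 + 2*t^2 - 1 - 3*t^3)
= -3*t^3 - 3*t^2 - 3*t - 1
D) -3*t^3 - 3*t^2 - 3*t - 1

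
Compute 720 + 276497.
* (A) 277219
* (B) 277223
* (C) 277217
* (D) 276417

720 + 276497 = 277217
C) 277217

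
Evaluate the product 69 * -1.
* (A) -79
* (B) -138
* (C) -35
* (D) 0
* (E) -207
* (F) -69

69 * -1 = -69
F) -69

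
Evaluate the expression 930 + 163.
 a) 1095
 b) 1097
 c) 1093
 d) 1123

930 + 163 = 1093
c) 1093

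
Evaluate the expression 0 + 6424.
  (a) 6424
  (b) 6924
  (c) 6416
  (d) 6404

0 + 6424 = 6424
a) 6424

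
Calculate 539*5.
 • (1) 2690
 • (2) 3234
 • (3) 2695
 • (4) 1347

539 * 5 = 2695
3) 2695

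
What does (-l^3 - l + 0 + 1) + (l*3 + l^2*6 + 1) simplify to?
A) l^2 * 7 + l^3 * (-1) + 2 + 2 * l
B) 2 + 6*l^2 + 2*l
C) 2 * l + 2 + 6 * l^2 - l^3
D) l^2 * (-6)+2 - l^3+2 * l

Adding the polynomials and combining like terms:
(-l^3 - l + 0 + 1) + (l*3 + l^2*6 + 1)
= 2 * l + 2 + 6 * l^2 - l^3
C) 2 * l + 2 + 6 * l^2 - l^3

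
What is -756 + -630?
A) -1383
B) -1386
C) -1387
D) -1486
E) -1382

-756 + -630 = -1386
B) -1386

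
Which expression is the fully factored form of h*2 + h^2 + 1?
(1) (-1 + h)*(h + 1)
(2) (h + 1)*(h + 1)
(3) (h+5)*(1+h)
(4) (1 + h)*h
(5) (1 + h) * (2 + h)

We need to factor h*2 + h^2 + 1.
The factored form is (h + 1)*(h + 1).
2) (h + 1)*(h + 1)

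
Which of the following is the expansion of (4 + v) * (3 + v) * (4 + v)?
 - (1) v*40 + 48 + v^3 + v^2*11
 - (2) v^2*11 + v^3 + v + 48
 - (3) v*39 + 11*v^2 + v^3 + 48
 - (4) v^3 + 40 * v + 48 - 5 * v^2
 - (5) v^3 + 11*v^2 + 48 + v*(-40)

Expanding (4 + v) * (3 + v) * (4 + v):
= v*40 + 48 + v^3 + v^2*11
1) v*40 + 48 + v^3 + v^2*11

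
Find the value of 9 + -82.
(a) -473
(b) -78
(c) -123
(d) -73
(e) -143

9 + -82 = -73
d) -73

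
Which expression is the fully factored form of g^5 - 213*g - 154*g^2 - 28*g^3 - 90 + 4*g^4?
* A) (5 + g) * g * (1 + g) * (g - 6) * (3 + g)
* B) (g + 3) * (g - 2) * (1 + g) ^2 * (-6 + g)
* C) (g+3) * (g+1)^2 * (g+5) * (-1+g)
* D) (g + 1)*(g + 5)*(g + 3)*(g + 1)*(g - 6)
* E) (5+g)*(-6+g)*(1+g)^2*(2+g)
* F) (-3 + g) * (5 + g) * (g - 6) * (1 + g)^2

We need to factor g^5 - 213*g - 154*g^2 - 28*g^3 - 90 + 4*g^4.
The factored form is (g + 1)*(g + 5)*(g + 3)*(g + 1)*(g - 6).
D) (g + 1)*(g + 5)*(g + 3)*(g + 1)*(g - 6)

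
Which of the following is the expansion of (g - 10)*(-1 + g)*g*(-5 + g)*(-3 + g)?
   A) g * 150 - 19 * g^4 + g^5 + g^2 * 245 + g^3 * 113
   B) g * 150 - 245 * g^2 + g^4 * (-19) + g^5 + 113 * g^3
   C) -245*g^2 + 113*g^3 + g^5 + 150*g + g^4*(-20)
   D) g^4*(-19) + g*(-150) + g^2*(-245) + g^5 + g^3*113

Expanding (g - 10)*(-1 + g)*g*(-5 + g)*(-3 + g):
= g * 150 - 245 * g^2 + g^4 * (-19) + g^5 + 113 * g^3
B) g * 150 - 245 * g^2 + g^4 * (-19) + g^5 + 113 * g^3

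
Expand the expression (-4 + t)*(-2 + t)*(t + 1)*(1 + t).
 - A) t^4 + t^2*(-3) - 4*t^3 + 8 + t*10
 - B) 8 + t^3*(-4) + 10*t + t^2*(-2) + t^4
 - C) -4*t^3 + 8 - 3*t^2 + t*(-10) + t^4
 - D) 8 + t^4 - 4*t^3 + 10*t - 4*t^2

Expanding (-4 + t)*(-2 + t)*(t + 1)*(1 + t):
= t^4 + t^2*(-3) - 4*t^3 + 8 + t*10
A) t^4 + t^2*(-3) - 4*t^3 + 8 + t*10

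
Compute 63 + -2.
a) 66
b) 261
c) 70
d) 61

63 + -2 = 61
d) 61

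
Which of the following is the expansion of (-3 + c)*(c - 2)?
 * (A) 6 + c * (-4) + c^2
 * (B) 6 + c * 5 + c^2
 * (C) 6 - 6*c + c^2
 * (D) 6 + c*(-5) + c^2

Expanding (-3 + c)*(c - 2):
= 6 + c*(-5) + c^2
D) 6 + c*(-5) + c^2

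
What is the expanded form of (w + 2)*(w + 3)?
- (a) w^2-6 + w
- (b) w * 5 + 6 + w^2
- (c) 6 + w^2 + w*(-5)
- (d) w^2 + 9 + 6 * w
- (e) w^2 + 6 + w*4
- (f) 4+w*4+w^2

Expanding (w + 2)*(w + 3):
= w * 5 + 6 + w^2
b) w * 5 + 6 + w^2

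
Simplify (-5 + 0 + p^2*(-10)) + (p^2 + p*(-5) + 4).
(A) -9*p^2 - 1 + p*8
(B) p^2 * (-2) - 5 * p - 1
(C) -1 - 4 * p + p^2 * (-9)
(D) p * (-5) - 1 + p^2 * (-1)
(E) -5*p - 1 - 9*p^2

Adding the polynomials and combining like terms:
(-5 + 0 + p^2*(-10)) + (p^2 + p*(-5) + 4)
= -5*p - 1 - 9*p^2
E) -5*p - 1 - 9*p^2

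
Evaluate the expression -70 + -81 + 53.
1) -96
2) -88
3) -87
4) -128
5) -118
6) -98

First: -70 + -81 = -151
Then: -151 + 53 = -98
6) -98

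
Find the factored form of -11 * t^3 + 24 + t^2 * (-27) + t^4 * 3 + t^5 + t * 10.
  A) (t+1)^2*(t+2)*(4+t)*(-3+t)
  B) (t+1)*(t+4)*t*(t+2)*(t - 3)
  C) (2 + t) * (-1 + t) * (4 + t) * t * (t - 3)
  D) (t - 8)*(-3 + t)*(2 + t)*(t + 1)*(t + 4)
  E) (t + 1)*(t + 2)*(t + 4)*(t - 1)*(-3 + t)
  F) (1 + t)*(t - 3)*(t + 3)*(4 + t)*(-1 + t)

We need to factor -11 * t^3 + 24 + t^2 * (-27) + t^4 * 3 + t^5 + t * 10.
The factored form is (t + 1)*(t + 2)*(t + 4)*(t - 1)*(-3 + t).
E) (t + 1)*(t + 2)*(t + 4)*(t - 1)*(-3 + t)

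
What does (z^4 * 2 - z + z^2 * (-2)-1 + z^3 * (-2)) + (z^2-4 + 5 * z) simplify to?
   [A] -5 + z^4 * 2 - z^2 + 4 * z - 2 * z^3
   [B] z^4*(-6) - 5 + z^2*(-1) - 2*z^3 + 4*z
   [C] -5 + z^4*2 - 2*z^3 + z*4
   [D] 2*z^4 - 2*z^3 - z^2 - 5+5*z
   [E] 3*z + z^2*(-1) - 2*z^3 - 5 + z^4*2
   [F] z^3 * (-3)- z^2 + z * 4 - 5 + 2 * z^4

Adding the polynomials and combining like terms:
(z^4*2 - z + z^2*(-2) - 1 + z^3*(-2)) + (z^2 - 4 + 5*z)
= -5 + z^4 * 2 - z^2 + 4 * z - 2 * z^3
A) -5 + z^4 * 2 - z^2 + 4 * z - 2 * z^3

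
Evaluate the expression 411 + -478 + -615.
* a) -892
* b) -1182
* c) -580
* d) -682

First: 411 + -478 = -67
Then: -67 + -615 = -682
d) -682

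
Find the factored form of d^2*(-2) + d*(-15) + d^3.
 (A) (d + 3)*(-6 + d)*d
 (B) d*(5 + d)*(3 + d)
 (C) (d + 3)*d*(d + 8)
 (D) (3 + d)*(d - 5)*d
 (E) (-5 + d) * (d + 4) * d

We need to factor d^2*(-2) + d*(-15) + d^3.
The factored form is (3 + d)*(d - 5)*d.
D) (3 + d)*(d - 5)*d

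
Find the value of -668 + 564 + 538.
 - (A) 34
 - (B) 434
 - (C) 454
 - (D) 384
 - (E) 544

First: -668 + 564 = -104
Then: -104 + 538 = 434
B) 434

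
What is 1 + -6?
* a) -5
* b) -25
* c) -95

1 + -6 = -5
a) -5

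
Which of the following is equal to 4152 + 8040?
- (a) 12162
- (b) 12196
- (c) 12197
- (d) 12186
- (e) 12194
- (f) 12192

4152 + 8040 = 12192
f) 12192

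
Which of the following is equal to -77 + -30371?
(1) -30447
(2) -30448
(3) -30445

-77 + -30371 = -30448
2) -30448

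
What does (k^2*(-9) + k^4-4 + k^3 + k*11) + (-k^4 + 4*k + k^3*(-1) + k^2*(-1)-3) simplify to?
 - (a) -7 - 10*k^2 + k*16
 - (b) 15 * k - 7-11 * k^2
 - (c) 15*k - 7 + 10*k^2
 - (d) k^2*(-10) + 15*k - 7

Adding the polynomials and combining like terms:
(k^2*(-9) + k^4 - 4 + k^3 + k*11) + (-k^4 + 4*k + k^3*(-1) + k^2*(-1) - 3)
= k^2*(-10) + 15*k - 7
d) k^2*(-10) + 15*k - 7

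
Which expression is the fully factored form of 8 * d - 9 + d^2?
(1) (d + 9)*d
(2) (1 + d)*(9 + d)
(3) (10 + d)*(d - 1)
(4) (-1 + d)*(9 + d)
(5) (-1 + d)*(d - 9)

We need to factor 8 * d - 9 + d^2.
The factored form is (-1 + d)*(9 + d).
4) (-1 + d)*(9 + d)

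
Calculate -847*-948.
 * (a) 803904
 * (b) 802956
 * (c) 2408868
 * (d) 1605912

-847 * -948 = 802956
b) 802956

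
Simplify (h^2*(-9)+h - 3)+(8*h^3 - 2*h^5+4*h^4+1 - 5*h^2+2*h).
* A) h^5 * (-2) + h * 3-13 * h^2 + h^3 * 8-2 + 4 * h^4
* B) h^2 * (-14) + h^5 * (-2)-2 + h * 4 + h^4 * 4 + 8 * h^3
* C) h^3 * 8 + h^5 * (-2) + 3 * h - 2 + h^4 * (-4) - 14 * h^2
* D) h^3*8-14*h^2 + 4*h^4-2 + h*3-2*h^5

Adding the polynomials and combining like terms:
(h^2*(-9) + h - 3) + (8*h^3 - 2*h^5 + 4*h^4 + 1 - 5*h^2 + 2*h)
= h^3*8-14*h^2 + 4*h^4-2 + h*3-2*h^5
D) h^3*8-14*h^2 + 4*h^4-2 + h*3-2*h^5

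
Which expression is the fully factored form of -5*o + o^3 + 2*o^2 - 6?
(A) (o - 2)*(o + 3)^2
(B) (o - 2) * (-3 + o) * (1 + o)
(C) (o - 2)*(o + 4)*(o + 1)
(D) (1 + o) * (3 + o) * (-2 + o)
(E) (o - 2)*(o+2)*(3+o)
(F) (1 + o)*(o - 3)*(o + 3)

We need to factor -5*o + o^3 + 2*o^2 - 6.
The factored form is (1 + o) * (3 + o) * (-2 + o).
D) (1 + o) * (3 + o) * (-2 + o)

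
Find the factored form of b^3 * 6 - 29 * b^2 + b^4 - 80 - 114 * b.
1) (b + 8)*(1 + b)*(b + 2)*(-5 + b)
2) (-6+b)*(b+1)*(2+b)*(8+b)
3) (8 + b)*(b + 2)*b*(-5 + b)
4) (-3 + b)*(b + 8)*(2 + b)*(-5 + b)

We need to factor b^3 * 6 - 29 * b^2 + b^4 - 80 - 114 * b.
The factored form is (b + 8)*(1 + b)*(b + 2)*(-5 + b).
1) (b + 8)*(1 + b)*(b + 2)*(-5 + b)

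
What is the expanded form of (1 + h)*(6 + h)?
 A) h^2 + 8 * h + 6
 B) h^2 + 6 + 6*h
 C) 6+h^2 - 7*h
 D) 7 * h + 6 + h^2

Expanding (1 + h)*(6 + h):
= 7 * h + 6 + h^2
D) 7 * h + 6 + h^2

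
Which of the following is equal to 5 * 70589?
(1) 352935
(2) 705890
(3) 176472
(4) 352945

5 * 70589 = 352945
4) 352945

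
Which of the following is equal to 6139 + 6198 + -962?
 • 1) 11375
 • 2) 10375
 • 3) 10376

First: 6139 + 6198 = 12337
Then: 12337 + -962 = 11375
1) 11375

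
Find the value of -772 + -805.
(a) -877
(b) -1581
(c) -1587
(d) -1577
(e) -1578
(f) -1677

-772 + -805 = -1577
d) -1577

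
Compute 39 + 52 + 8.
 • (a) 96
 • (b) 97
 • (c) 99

First: 39 + 52 = 91
Then: 91 + 8 = 99
c) 99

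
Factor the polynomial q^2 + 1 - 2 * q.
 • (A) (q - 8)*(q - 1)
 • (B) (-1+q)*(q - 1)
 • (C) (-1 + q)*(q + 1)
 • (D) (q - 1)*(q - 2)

We need to factor q^2 + 1 - 2 * q.
The factored form is (-1+q)*(q - 1).
B) (-1+q)*(q - 1)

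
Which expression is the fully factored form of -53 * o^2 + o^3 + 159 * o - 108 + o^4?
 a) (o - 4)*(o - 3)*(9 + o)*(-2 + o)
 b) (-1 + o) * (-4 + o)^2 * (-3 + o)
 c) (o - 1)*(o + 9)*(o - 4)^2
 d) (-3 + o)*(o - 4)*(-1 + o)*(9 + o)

We need to factor -53 * o^2 + o^3 + 159 * o - 108 + o^4.
The factored form is (-3 + o)*(o - 4)*(-1 + o)*(9 + o).
d) (-3 + o)*(o - 4)*(-1 + o)*(9 + o)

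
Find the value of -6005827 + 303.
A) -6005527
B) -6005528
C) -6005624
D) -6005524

-6005827 + 303 = -6005524
D) -6005524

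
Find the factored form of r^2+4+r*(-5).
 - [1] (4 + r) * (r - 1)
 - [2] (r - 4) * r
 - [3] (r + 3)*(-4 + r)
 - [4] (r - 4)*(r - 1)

We need to factor r^2+4+r*(-5).
The factored form is (r - 4)*(r - 1).
4) (r - 4)*(r - 1)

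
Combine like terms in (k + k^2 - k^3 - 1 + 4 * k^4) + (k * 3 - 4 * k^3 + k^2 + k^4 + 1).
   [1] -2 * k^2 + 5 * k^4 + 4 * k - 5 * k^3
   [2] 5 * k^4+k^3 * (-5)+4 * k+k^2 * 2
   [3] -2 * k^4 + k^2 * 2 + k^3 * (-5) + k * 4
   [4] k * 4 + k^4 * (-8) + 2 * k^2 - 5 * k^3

Adding the polynomials and combining like terms:
(k + k^2 - k^3 - 1 + 4*k^4) + (k*3 - 4*k^3 + k^2 + k^4 + 1)
= 5 * k^4+k^3 * (-5)+4 * k+k^2 * 2
2) 5 * k^4+k^3 * (-5)+4 * k+k^2 * 2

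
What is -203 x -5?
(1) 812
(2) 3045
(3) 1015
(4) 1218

-203 * -5 = 1015
3) 1015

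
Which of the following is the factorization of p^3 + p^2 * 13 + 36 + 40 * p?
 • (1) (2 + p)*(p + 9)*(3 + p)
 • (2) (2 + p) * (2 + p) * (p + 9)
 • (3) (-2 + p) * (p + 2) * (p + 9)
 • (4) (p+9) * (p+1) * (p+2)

We need to factor p^3 + p^2 * 13 + 36 + 40 * p.
The factored form is (2 + p) * (2 + p) * (p + 9).
2) (2 + p) * (2 + p) * (p + 9)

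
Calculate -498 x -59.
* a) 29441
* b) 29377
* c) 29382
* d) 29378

-498 * -59 = 29382
c) 29382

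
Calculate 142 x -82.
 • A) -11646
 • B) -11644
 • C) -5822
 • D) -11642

142 * -82 = -11644
B) -11644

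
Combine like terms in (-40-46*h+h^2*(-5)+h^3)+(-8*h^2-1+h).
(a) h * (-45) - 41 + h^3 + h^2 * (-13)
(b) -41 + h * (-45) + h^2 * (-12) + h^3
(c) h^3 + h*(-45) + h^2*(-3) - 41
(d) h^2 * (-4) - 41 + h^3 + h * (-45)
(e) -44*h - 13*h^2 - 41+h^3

Adding the polynomials and combining like terms:
(-40 - 46*h + h^2*(-5) + h^3) + (-8*h^2 - 1 + h)
= h * (-45) - 41 + h^3 + h^2 * (-13)
a) h * (-45) - 41 + h^3 + h^2 * (-13)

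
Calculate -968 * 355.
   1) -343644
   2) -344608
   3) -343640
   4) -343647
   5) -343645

-968 * 355 = -343640
3) -343640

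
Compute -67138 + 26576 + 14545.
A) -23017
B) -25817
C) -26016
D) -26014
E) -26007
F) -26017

First: -67138 + 26576 = -40562
Then: -40562 + 14545 = -26017
F) -26017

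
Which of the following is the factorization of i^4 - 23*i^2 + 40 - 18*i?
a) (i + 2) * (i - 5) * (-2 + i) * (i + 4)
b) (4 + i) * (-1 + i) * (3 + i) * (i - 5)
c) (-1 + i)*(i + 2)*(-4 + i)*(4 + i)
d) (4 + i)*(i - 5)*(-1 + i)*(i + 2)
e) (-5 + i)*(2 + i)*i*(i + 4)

We need to factor i^4 - 23*i^2 + 40 - 18*i.
The factored form is (4 + i)*(i - 5)*(-1 + i)*(i + 2).
d) (4 + i)*(i - 5)*(-1 + i)*(i + 2)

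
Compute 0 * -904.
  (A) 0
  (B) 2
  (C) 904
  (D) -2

0 * -904 = 0
A) 0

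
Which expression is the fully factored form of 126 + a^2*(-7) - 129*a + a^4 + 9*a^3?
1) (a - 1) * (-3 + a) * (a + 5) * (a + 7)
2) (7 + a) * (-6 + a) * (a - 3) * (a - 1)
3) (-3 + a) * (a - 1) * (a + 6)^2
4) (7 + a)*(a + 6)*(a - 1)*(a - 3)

We need to factor 126 + a^2*(-7) - 129*a + a^4 + 9*a^3.
The factored form is (7 + a)*(a + 6)*(a - 1)*(a - 3).
4) (7 + a)*(a + 6)*(a - 1)*(a - 3)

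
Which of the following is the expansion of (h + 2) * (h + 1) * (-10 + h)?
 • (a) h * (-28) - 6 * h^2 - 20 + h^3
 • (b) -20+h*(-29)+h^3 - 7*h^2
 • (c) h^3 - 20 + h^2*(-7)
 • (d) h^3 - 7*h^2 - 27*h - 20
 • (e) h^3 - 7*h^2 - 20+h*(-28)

Expanding (h + 2) * (h + 1) * (-10 + h):
= h^3 - 7*h^2 - 20+h*(-28)
e) h^3 - 7*h^2 - 20+h*(-28)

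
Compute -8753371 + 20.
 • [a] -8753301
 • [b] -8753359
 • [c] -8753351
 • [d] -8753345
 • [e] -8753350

-8753371 + 20 = -8753351
c) -8753351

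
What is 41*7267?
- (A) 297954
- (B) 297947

41 * 7267 = 297947
B) 297947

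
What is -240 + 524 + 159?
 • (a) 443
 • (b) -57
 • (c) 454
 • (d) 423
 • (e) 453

First: -240 + 524 = 284
Then: 284 + 159 = 443
a) 443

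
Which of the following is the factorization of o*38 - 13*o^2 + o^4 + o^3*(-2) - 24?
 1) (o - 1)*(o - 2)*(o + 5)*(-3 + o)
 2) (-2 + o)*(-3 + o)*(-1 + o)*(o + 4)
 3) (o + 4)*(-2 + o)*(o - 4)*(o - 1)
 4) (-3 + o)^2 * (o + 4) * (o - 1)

We need to factor o*38 - 13*o^2 + o^4 + o^3*(-2) - 24.
The factored form is (-2 + o)*(-3 + o)*(-1 + o)*(o + 4).
2) (-2 + o)*(-3 + o)*(-1 + o)*(o + 4)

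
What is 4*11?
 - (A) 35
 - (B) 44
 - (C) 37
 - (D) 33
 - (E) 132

4 * 11 = 44
B) 44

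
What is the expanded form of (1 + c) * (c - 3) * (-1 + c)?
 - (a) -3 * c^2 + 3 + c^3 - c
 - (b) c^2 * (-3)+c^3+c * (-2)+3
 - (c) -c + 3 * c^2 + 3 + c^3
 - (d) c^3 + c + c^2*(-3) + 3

Expanding (1 + c) * (c - 3) * (-1 + c):
= -3 * c^2 + 3 + c^3 - c
a) -3 * c^2 + 3 + c^3 - c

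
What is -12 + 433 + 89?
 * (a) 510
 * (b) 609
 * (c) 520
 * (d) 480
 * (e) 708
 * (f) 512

First: -12 + 433 = 421
Then: 421 + 89 = 510
a) 510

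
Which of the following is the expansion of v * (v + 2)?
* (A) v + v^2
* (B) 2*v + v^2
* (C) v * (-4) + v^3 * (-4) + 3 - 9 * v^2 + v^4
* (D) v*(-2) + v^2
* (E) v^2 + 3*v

Expanding v * (v + 2):
= 2*v + v^2
B) 2*v + v^2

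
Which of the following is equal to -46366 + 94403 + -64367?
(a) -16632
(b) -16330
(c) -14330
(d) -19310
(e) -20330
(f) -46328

First: -46366 + 94403 = 48037
Then: 48037 + -64367 = -16330
b) -16330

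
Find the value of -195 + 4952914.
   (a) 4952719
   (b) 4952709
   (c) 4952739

-195 + 4952914 = 4952719
a) 4952719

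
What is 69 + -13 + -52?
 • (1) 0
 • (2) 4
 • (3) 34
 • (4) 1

First: 69 + -13 = 56
Then: 56 + -52 = 4
2) 4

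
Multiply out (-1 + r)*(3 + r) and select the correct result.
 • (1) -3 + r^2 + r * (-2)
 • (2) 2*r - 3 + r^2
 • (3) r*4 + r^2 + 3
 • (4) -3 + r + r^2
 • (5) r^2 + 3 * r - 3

Expanding (-1 + r)*(3 + r):
= 2*r - 3 + r^2
2) 2*r - 3 + r^2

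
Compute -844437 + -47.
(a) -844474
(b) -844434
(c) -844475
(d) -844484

-844437 + -47 = -844484
d) -844484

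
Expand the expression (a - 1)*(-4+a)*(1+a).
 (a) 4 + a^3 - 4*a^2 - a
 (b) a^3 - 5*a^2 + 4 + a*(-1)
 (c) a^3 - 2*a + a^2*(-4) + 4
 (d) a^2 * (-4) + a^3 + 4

Expanding (a - 1)*(-4+a)*(1+a):
= 4 + a^3 - 4*a^2 - a
a) 4 + a^3 - 4*a^2 - a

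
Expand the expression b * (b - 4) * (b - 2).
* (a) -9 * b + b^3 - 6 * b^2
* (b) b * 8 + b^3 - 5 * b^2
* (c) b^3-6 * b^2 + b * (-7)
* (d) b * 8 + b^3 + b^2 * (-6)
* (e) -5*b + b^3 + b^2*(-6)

Expanding b * (b - 4) * (b - 2):
= b * 8 + b^3 + b^2 * (-6)
d) b * 8 + b^3 + b^2 * (-6)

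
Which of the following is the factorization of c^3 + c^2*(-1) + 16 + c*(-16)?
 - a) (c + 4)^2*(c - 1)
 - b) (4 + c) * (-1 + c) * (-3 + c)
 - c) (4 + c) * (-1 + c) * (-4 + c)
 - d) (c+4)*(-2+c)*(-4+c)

We need to factor c^3 + c^2*(-1) + 16 + c*(-16).
The factored form is (4 + c) * (-1 + c) * (-4 + c).
c) (4 + c) * (-1 + c) * (-4 + c)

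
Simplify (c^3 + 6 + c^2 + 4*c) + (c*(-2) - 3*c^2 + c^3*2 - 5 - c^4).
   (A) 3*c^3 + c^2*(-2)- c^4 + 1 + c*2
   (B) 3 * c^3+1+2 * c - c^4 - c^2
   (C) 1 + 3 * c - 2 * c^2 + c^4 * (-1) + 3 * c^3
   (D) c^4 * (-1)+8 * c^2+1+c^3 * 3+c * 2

Adding the polynomials and combining like terms:
(c^3 + 6 + c^2 + 4*c) + (c*(-2) - 3*c^2 + c^3*2 - 5 - c^4)
= 3*c^3 + c^2*(-2)- c^4 + 1 + c*2
A) 3*c^3 + c^2*(-2)- c^4 + 1 + c*2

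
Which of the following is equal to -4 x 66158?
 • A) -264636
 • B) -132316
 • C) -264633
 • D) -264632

-4 * 66158 = -264632
D) -264632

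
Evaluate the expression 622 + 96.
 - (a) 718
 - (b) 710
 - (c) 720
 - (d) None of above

622 + 96 = 718
a) 718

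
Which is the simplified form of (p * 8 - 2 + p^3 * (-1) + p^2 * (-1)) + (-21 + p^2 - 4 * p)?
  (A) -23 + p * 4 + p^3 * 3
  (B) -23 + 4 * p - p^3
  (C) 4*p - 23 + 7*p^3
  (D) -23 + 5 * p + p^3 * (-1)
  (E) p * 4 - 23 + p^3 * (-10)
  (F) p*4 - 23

Adding the polynomials and combining like terms:
(p*8 - 2 + p^3*(-1) + p^2*(-1)) + (-21 + p^2 - 4*p)
= -23 + 4 * p - p^3
B) -23 + 4 * p - p^3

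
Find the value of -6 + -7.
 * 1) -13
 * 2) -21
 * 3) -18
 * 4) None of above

-6 + -7 = -13
1) -13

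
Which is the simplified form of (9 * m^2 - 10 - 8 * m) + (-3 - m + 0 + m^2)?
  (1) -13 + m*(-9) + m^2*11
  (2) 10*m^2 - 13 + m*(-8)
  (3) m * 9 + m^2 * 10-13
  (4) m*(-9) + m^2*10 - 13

Adding the polynomials and combining like terms:
(9*m^2 - 10 - 8*m) + (-3 - m + 0 + m^2)
= m*(-9) + m^2*10 - 13
4) m*(-9) + m^2*10 - 13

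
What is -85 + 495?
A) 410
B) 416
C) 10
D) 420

-85 + 495 = 410
A) 410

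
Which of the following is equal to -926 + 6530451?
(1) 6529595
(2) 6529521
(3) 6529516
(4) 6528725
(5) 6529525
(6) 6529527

-926 + 6530451 = 6529525
5) 6529525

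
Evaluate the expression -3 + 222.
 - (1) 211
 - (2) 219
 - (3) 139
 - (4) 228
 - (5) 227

-3 + 222 = 219
2) 219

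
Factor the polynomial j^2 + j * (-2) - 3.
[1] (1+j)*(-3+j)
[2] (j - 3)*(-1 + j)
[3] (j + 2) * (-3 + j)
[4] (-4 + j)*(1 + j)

We need to factor j^2 + j * (-2) - 3.
The factored form is (1+j)*(-3+j).
1) (1+j)*(-3+j)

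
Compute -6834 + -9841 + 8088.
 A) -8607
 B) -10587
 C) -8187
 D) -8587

First: -6834 + -9841 = -16675
Then: -16675 + 8088 = -8587
D) -8587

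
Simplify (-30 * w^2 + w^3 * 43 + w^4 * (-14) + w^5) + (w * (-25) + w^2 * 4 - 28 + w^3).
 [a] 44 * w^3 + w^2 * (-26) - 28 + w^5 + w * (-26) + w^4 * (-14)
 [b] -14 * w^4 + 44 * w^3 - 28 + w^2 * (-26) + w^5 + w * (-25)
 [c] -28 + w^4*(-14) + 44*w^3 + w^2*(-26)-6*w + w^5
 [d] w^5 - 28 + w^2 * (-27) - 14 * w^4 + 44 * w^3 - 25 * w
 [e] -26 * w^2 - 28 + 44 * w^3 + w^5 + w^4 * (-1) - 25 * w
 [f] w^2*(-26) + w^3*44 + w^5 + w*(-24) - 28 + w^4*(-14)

Adding the polynomials and combining like terms:
(-30*w^2 + w^3*43 + w^4*(-14) + w^5) + (w*(-25) + w^2*4 - 28 + w^3)
= -14 * w^4 + 44 * w^3 - 28 + w^2 * (-26) + w^5 + w * (-25)
b) -14 * w^4 + 44 * w^3 - 28 + w^2 * (-26) + w^5 + w * (-25)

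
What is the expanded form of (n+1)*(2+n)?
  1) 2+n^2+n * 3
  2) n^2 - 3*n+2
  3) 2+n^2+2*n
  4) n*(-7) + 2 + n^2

Expanding (n+1)*(2+n):
= 2+n^2+n * 3
1) 2+n^2+n * 3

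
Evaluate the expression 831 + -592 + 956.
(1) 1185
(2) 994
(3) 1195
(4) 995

First: 831 + -592 = 239
Then: 239 + 956 = 1195
3) 1195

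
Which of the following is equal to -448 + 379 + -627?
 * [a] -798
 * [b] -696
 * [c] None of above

First: -448 + 379 = -69
Then: -69 + -627 = -696
b) -696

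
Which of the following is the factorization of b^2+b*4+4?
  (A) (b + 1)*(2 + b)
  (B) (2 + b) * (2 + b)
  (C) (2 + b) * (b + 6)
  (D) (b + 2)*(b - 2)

We need to factor b^2+b*4+4.
The factored form is (2 + b) * (2 + b).
B) (2 + b) * (2 + b)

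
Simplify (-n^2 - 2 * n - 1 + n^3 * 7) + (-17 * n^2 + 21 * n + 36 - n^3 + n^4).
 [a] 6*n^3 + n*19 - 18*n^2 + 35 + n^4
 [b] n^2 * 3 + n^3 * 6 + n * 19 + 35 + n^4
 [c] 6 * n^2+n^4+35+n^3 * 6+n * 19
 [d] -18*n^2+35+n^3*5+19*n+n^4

Adding the polynomials and combining like terms:
(-n^2 - 2*n - 1 + n^3*7) + (-17*n^2 + 21*n + 36 - n^3 + n^4)
= 6*n^3 + n*19 - 18*n^2 + 35 + n^4
a) 6*n^3 + n*19 - 18*n^2 + 35 + n^4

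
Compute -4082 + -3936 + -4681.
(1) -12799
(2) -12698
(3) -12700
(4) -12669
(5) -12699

First: -4082 + -3936 = -8018
Then: -8018 + -4681 = -12699
5) -12699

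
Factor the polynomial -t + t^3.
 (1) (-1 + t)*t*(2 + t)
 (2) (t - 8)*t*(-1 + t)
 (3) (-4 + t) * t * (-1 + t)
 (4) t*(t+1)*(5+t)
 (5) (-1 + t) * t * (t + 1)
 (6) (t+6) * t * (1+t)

We need to factor -t + t^3.
The factored form is (-1 + t) * t * (t + 1).
5) (-1 + t) * t * (t + 1)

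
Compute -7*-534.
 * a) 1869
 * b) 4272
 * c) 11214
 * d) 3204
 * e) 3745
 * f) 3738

-7 * -534 = 3738
f) 3738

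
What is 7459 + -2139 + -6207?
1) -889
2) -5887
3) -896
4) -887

First: 7459 + -2139 = 5320
Then: 5320 + -6207 = -887
4) -887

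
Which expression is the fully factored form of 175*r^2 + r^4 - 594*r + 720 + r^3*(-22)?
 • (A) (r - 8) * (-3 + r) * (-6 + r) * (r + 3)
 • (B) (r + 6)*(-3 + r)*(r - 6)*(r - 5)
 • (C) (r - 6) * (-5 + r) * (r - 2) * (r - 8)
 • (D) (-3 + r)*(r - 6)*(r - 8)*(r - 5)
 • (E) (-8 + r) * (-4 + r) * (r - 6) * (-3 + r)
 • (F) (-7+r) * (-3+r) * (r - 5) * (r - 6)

We need to factor 175*r^2 + r^4 - 594*r + 720 + r^3*(-22).
The factored form is (-3 + r)*(r - 6)*(r - 8)*(r - 5).
D) (-3 + r)*(r - 6)*(r - 8)*(r - 5)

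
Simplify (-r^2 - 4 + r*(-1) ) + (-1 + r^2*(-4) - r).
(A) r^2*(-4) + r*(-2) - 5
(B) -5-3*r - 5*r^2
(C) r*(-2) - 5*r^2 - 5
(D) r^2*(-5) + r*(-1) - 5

Adding the polynomials and combining like terms:
(-r^2 - 4 + r*(-1)) + (-1 + r^2*(-4) - r)
= r*(-2) - 5*r^2 - 5
C) r*(-2) - 5*r^2 - 5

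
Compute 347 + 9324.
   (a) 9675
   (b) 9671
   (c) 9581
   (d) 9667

347 + 9324 = 9671
b) 9671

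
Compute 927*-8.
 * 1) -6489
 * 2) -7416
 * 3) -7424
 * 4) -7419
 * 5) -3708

927 * -8 = -7416
2) -7416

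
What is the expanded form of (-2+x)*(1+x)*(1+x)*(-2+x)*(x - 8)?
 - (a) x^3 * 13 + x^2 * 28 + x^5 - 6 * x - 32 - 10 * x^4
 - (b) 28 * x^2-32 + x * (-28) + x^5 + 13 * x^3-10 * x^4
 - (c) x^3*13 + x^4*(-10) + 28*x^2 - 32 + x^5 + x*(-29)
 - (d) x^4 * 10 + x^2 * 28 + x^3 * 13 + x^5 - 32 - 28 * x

Expanding (-2+x)*(1+x)*(1+x)*(-2+x)*(x - 8):
= 28 * x^2-32 + x * (-28) + x^5 + 13 * x^3-10 * x^4
b) 28 * x^2-32 + x * (-28) + x^5 + 13 * x^3-10 * x^4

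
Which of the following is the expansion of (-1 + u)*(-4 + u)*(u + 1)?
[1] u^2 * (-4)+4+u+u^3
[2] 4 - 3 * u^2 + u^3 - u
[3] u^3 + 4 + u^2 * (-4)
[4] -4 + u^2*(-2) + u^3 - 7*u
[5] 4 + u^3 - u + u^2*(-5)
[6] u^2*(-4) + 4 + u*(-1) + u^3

Expanding (-1 + u)*(-4 + u)*(u + 1):
= u^2*(-4) + 4 + u*(-1) + u^3
6) u^2*(-4) + 4 + u*(-1) + u^3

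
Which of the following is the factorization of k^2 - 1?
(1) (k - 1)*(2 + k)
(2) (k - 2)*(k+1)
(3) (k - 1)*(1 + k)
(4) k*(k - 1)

We need to factor k^2 - 1.
The factored form is (k - 1)*(1 + k).
3) (k - 1)*(1 + k)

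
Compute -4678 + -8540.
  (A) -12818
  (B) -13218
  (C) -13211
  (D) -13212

-4678 + -8540 = -13218
B) -13218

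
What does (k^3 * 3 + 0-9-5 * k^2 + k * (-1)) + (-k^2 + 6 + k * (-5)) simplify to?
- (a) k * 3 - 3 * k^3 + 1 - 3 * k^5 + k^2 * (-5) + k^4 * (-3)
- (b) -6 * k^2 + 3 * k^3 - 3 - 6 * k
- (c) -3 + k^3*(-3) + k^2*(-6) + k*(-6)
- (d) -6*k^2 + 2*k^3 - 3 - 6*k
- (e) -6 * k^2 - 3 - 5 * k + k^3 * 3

Adding the polynomials and combining like terms:
(k^3*3 + 0 - 9 - 5*k^2 + k*(-1)) + (-k^2 + 6 + k*(-5))
= -6 * k^2 + 3 * k^3 - 3 - 6 * k
b) -6 * k^2 + 3 * k^3 - 3 - 6 * k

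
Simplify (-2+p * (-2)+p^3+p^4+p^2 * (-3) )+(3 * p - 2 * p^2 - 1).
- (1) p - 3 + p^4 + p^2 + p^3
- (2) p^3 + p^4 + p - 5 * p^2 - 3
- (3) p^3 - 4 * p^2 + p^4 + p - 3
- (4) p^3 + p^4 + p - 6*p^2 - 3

Adding the polynomials and combining like terms:
(-2 + p*(-2) + p^3 + p^4 + p^2*(-3)) + (3*p - 2*p^2 - 1)
= p^3 + p^4 + p - 5 * p^2 - 3
2) p^3 + p^4 + p - 5 * p^2 - 3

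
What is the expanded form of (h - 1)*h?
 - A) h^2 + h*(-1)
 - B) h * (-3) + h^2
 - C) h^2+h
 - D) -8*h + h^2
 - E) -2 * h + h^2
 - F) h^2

Expanding (h - 1)*h:
= h^2 + h*(-1)
A) h^2 + h*(-1)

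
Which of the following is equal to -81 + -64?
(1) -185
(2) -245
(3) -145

-81 + -64 = -145
3) -145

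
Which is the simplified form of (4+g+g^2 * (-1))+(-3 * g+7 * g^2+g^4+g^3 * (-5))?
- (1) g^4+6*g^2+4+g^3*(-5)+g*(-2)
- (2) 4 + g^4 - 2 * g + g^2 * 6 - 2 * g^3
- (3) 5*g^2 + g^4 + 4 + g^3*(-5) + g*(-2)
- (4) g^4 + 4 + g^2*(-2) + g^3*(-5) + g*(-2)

Adding the polynomials and combining like terms:
(4 + g + g^2*(-1)) + (-3*g + 7*g^2 + g^4 + g^3*(-5))
= g^4+6*g^2+4+g^3*(-5)+g*(-2)
1) g^4+6*g^2+4+g^3*(-5)+g*(-2)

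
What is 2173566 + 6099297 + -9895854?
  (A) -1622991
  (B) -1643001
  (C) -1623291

First: 2173566 + 6099297 = 8272863
Then: 8272863 + -9895854 = -1622991
A) -1622991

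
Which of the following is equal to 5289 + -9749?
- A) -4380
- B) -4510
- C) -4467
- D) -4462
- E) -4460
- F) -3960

5289 + -9749 = -4460
E) -4460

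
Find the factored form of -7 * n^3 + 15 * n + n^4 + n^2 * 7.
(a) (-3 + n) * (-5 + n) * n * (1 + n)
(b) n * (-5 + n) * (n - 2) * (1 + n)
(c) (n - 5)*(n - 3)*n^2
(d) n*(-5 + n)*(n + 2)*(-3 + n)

We need to factor -7 * n^3 + 15 * n + n^4 + n^2 * 7.
The factored form is (-3 + n) * (-5 + n) * n * (1 + n).
a) (-3 + n) * (-5 + n) * n * (1 + n)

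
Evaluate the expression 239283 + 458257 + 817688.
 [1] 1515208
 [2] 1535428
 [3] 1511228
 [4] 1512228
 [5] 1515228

First: 239283 + 458257 = 697540
Then: 697540 + 817688 = 1515228
5) 1515228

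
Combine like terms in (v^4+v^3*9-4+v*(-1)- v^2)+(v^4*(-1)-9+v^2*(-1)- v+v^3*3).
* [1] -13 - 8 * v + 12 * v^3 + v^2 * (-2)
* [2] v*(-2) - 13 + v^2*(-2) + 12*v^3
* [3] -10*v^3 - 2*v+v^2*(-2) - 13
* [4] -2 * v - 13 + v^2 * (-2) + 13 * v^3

Adding the polynomials and combining like terms:
(v^4 + v^3*9 - 4 + v*(-1) - v^2) + (v^4*(-1) - 9 + v^2*(-1) - v + v^3*3)
= v*(-2) - 13 + v^2*(-2) + 12*v^3
2) v*(-2) - 13 + v^2*(-2) + 12*v^3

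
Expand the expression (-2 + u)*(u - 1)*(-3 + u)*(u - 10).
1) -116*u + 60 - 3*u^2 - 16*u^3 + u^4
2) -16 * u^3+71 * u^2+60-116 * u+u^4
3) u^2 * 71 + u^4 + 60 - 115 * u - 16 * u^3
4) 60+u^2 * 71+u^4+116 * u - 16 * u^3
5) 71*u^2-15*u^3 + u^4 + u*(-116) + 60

Expanding (-2 + u)*(u - 1)*(-3 + u)*(u - 10):
= -16 * u^3+71 * u^2+60-116 * u+u^4
2) -16 * u^3+71 * u^2+60-116 * u+u^4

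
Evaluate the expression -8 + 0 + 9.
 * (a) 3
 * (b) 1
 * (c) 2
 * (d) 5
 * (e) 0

First: -8 + 0 = -8
Then: -8 + 9 = 1
b) 1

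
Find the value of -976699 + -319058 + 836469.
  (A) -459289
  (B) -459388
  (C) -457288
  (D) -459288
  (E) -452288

First: -976699 + -319058 = -1295757
Then: -1295757 + 836469 = -459288
D) -459288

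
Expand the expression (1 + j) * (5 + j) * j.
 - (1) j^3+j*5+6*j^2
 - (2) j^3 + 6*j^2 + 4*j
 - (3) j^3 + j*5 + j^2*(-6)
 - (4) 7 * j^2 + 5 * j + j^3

Expanding (1 + j) * (5 + j) * j:
= j^3+j*5+6*j^2
1) j^3+j*5+6*j^2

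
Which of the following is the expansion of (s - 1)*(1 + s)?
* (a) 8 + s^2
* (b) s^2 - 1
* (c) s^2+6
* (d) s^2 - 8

Expanding (s - 1)*(1 + s):
= s^2 - 1
b) s^2 - 1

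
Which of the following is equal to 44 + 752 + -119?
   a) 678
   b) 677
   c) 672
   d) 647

First: 44 + 752 = 796
Then: 796 + -119 = 677
b) 677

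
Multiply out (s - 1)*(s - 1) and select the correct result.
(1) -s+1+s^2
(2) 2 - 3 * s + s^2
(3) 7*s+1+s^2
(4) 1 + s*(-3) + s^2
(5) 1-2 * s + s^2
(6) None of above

Expanding (s - 1)*(s - 1):
= 1-2 * s + s^2
5) 1-2 * s + s^2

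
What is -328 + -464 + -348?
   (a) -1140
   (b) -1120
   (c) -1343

First: -328 + -464 = -792
Then: -792 + -348 = -1140
a) -1140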